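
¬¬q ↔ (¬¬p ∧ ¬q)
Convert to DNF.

¬q ∧ ¬p

¬¬q ↔ (¬¬p ∧ ¬q)
= (¬¬q → (¬¬p ∧ ¬q)) ∧ ((¬¬p ∧ ¬q) → ¬¬q)   (eliminate ↔)
= (¬¬¬q ∨ (¬¬p ∧ ¬q)) ∧ ((¬¬p ∧ ¬q) → ¬¬q)   (eliminate →)
= (¬¬¬q ∨ (¬¬p ∧ ¬q)) ∧ (¬(¬¬p ∧ ¬q) ∨ ¬¬q)   (eliminate →)
= (¬q ∨ (¬¬p ∧ ¬q)) ∧ (¬(¬¬p ∧ ¬q) ∨ ¬¬q)   (double negation)
= (¬q ∨ (p ∧ ¬q)) ∧ (¬(¬¬p ∧ ¬q) ∨ ¬¬q)   (double negation)
= (¬q ∨ (p ∧ ¬q)) ∧ (¬¬¬p ∨ ¬¬q ∨ ¬¬q)   (De Morgan)
= (¬q ∨ (p ∧ ¬q)) ∧ (¬p ∨ ¬¬q ∨ ¬¬q)   (double negation)
= (¬q ∨ (p ∧ ¬q)) ∧ (¬p ∨ q ∨ ¬¬q)   (double negation)
= (¬q ∨ (p ∧ ¬q)) ∧ (¬p ∨ q ∨ q)   (double negation)
= (¬q ∧ ¬p) ∨ (¬q ∧ q) ∨ (¬q ∧ q) ∨ (p ∧ ¬q ∧ ¬p) ∨ (p ∧ ¬q ∧ q) ∨ (p ∧ ¬q ∧ q)   (distribute ∧ over ∨)
= ¬q ∧ ¬p   (simplify)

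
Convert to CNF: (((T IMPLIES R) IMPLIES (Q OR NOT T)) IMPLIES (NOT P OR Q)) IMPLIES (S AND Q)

(NOT R OR Q OR NOT T) AND (P OR S) AND (P OR Q) AND (NOT Q OR S)

(((T IMPLIES R) IMPLIES (Q OR NOT T)) IMPLIES (NOT P OR Q)) IMPLIES (S AND Q)
≡ NOT (((T IMPLIES R) IMPLIES (Q OR NOT T)) IMPLIES (NOT P OR Q)) OR (S AND Q)   — eliminate IMPLIES
≡ NOT (NOT ((T IMPLIES R) IMPLIES (Q OR NOT T)) OR NOT P OR Q) OR (S AND Q)   — eliminate IMPLIES
≡ NOT (NOT (NOT (T IMPLIES R) OR Q OR NOT T) OR NOT P OR Q) OR (S AND Q)   — eliminate IMPLIES
≡ NOT (NOT (NOT (NOT T OR R) OR Q OR NOT T) OR NOT P OR Q) OR (S AND Q)   — eliminate IMPLIES
≡ (NOT NOT (NOT (NOT T OR R) OR Q OR NOT T) AND NOT NOT P AND NOT Q) OR (S AND Q)   — De Morgan
≡ ((NOT (NOT T OR R) OR Q OR NOT T) AND NOT NOT P AND NOT Q) OR (S AND Q)   — double negation
≡ (((NOT NOT T AND NOT R) OR Q OR NOT T) AND NOT NOT P AND NOT Q) OR (S AND Q)   — De Morgan
≡ (((T AND NOT R) OR Q OR NOT T) AND NOT NOT P AND NOT Q) OR (S AND Q)   — double negation
≡ (((T AND NOT R) OR Q OR NOT T) AND P AND NOT Q) OR (S AND Q)   — double negation
≡ (T OR Q OR NOT T OR S) AND (T OR Q OR NOT T OR Q) AND (NOT R OR Q OR NOT T OR S) AND (NOT R OR Q OR NOT T OR Q) AND (P OR S) AND (P OR Q) AND (NOT Q OR S) AND (NOT Q OR Q)   — distribute OR over AND
≡ (NOT R OR Q OR NOT T) AND (P OR S) AND (P OR Q) AND (NOT Q OR S)   — simplify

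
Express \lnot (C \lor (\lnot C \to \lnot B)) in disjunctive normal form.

\lnot C \land B

\lnot (C \lor (\lnot C \to \lnot B))
⇔ \lnot (C \lor \lnot \lnot C \lor \lnot B)   (eliminate \to)
⇔ \lnot C \land \lnot \lnot \lnot C \land \lnot \lnot B   (De Morgan)
⇔ \lnot C \land \lnot C \land \lnot \lnot B   (double negation)
⇔ \lnot C \land \lnot C \land B   (double negation)
⇔ \lnot C \land B   (simplify)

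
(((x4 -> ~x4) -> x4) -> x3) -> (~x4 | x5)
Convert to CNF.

~x3 | ~x4 | x5

(((x4 -> ~x4) -> x4) -> x3) -> (~x4 | x5)
⇔ ~(((x4 -> ~x4) -> x4) -> x3) | ~x4 | x5   (eliminate ->)
⇔ ~(~((x4 -> ~x4) -> x4) | x3) | ~x4 | x5   (eliminate ->)
⇔ ~(~(~(x4 -> ~x4) | x4) | x3) | ~x4 | x5   (eliminate ->)
⇔ ~(~(~(~x4 | ~x4) | x4) | x3) | ~x4 | x5   (eliminate ->)
⇔ (~~(~(~x4 | ~x4) | x4) & ~x3) | ~x4 | x5   (De Morgan)
⇔ ((~(~x4 | ~x4) | x4) & ~x3) | ~x4 | x5   (double negation)
⇔ (((~~x4 & ~~x4) | x4) & ~x3) | ~x4 | x5   (De Morgan)
⇔ (((x4 & ~~x4) | x4) & ~x3) | ~x4 | x5   (double negation)
⇔ (((x4 & x4) | x4) & ~x3) | ~x4 | x5   (double negation)
⇔ (x4 | x4 | ~x4 | x5) & (x4 | x4 | ~x4 | x5) & (~x3 | ~x4 | x5)   (distribute | over &)
⇔ ~x3 | ~x4 | x5   (simplify)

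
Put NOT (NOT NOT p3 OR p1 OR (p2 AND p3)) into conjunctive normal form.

NOT (NOT NOT p3 OR p1 OR (p2 AND p3))
≡ NOT NOT NOT p3 AND NOT p1 AND NOT (p2 AND p3)   — De Morgan
≡ NOT p3 AND NOT p1 AND NOT (p2 AND p3)   — double negation
≡ NOT p3 AND NOT p1 AND (NOT p2 OR NOT p3)   — De Morgan
≡ NOT p3 AND NOT p1   — simplify

NOT p3 AND NOT p1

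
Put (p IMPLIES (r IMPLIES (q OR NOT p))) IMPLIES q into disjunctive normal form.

(p IMPLIES (r IMPLIES (q OR NOT p))) IMPLIES q
⇔ NOT (p IMPLIES (r IMPLIES (q OR NOT p))) OR q   — eliminate IMPLIES
⇔ NOT (NOT p OR (r IMPLIES (q OR NOT p))) OR q   — eliminate IMPLIES
⇔ NOT (NOT p OR NOT r OR q OR NOT p) OR q   — eliminate IMPLIES
⇔ (NOT NOT p AND NOT NOT r AND NOT q AND NOT NOT p) OR q   — De Morgan
⇔ (p AND NOT NOT r AND NOT q AND NOT NOT p) OR q   — double negation
⇔ (p AND r AND NOT q AND NOT NOT p) OR q   — double negation
⇔ (p AND r AND NOT q AND p) OR q   — double negation
⇔ (p AND r AND NOT q) OR q   — simplify

(p AND r AND NOT q) OR q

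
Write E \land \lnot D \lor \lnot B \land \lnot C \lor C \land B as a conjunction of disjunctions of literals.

E \land \lnot D \lor \lnot B \land \lnot C \lor C \land B
= (E \lor \lnot B \lor C) \land (E \lor \lnot B \lor B) \land (E \lor \lnot C \lor C) \land (E \lor \lnot C \lor B) \land (\lnot D \lor \lnot B \lor C) \land (\lnot D \lor \lnot B \lor B) \land (\lnot D \lor \lnot C \lor C) \land (\lnot D \lor \lnot C \lor B)   (distribute \lor over \land)
= (E \lor \lnot B \lor C) \land (E \lor \lnot C \lor B) \land (\lnot D \lor \lnot B \lor C) \land (\lnot D \lor \lnot C \lor B)   (simplify)

(E \lor \lnot B \lor C) \land (E \lor \lnot C \lor B) \land (\lnot D \lor \lnot B \lor C) \land (\lnot D \lor \lnot C \lor B)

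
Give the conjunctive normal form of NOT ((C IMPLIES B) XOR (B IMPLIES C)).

NOT ((C IMPLIES B) XOR (B IMPLIES C))
= NOT (((C IMPLIES B) OR (B IMPLIES C)) AND NOT ((C IMPLIES B) AND (B IMPLIES C)))   — expand XOR
= NOT ((NOT C OR B OR (B IMPLIES C)) AND NOT ((C IMPLIES B) AND (B IMPLIES C)))   — eliminate IMPLIES
= NOT ((NOT C OR B OR NOT B OR C) AND NOT ((C IMPLIES B) AND (B IMPLIES C)))   — eliminate IMPLIES
= NOT ((NOT C OR B OR NOT B OR C) AND NOT ((NOT C OR B) AND (B IMPLIES C)))   — eliminate IMPLIES
= NOT ((NOT C OR B OR NOT B OR C) AND NOT ((NOT C OR B) AND (NOT B OR C)))   — eliminate IMPLIES
= NOT (NOT C OR B OR NOT B OR C) OR NOT NOT ((NOT C OR B) AND (NOT B OR C))   — De Morgan
= (NOT NOT C AND NOT B AND NOT NOT B AND NOT C) OR NOT NOT ((NOT C OR B) AND (NOT B OR C))   — De Morgan
= (C AND NOT B AND NOT NOT B AND NOT C) OR NOT NOT ((NOT C OR B) AND (NOT B OR C))   — double negation
= (C AND NOT B AND B AND NOT C) OR NOT NOT ((NOT C OR B) AND (NOT B OR C))   — double negation
= (C AND NOT B AND B AND NOT C) OR ((NOT C OR B) AND (NOT B OR C))   — double negation
= (C OR NOT C OR B) AND (C OR NOT B OR C) AND (NOT B OR NOT C OR B) AND (NOT B OR NOT B OR C) AND (B OR NOT C OR B) AND (B OR NOT B OR C) AND (NOT C OR NOT C OR B) AND (NOT C OR NOT B OR C)   — distribute OR over AND
= (C OR NOT B) AND (B OR NOT C)   — simplify

(C OR NOT B) AND (B OR NOT C)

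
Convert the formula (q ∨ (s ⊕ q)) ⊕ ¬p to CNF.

(q ∨ s ∨ ¬p) ∧ (¬q ∨ p) ∧ (¬s ∨ q ∨ p)

(q ∨ (s ⊕ q)) ⊕ ¬p
≡ (q ∨ (s ⊕ q) ∨ ¬p) ∧ ¬((q ∨ (s ⊕ q)) ∧ ¬p)   (expand ⊕)
≡ (q ∨ ((s ∨ q) ∧ ¬(s ∧ q)) ∨ ¬p) ∧ ¬((q ∨ (s ⊕ q)) ∧ ¬p)   (expand ⊕)
≡ (q ∨ ((s ∨ q) ∧ ¬(s ∧ q)) ∨ ¬p) ∧ ¬((q ∨ ((s ∨ q) ∧ ¬(s ∧ q))) ∧ ¬p)   (expand ⊕)
≡ (q ∨ ((s ∨ q) ∧ (¬s ∨ ¬q)) ∨ ¬p) ∧ ¬((q ∨ ((s ∨ q) ∧ ¬(s ∧ q))) ∧ ¬p)   (De Morgan)
≡ (q ∨ ((s ∨ q) ∧ (¬s ∨ ¬q)) ∨ ¬p) ∧ (¬(q ∨ ((s ∨ q) ∧ ¬(s ∧ q))) ∨ ¬¬p)   (De Morgan)
≡ (q ∨ ((s ∨ q) ∧ (¬s ∨ ¬q)) ∨ ¬p) ∧ ((¬q ∧ ¬((s ∨ q) ∧ ¬(s ∧ q))) ∨ ¬¬p)   (De Morgan)
≡ (q ∨ ((s ∨ q) ∧ (¬s ∨ ¬q)) ∨ ¬p) ∧ ((¬q ∧ (¬(s ∨ q) ∨ ¬¬(s ∧ q))) ∨ ¬¬p)   (De Morgan)
≡ (q ∨ ((s ∨ q) ∧ (¬s ∨ ¬q)) ∨ ¬p) ∧ ((¬q ∧ ((¬s ∧ ¬q) ∨ ¬¬(s ∧ q))) ∨ ¬¬p)   (De Morgan)
≡ (q ∨ ((s ∨ q) ∧ (¬s ∨ ¬q)) ∨ ¬p) ∧ ((¬q ∧ ((¬s ∧ ¬q) ∨ (s ∧ q))) ∨ ¬¬p)   (double negation)
≡ (q ∨ ((s ∨ q) ∧ (¬s ∨ ¬q)) ∨ ¬p) ∧ ((¬q ∧ ((¬s ∧ ¬q) ∨ (s ∧ q))) ∨ p)   (double negation)
≡ (q ∨ s ∨ q ∨ ¬p) ∧ (q ∨ ¬s ∨ ¬q ∨ ¬p) ∧ (¬q ∨ p) ∧ (¬s ∨ s ∨ p) ∧ (¬s ∨ q ∨ p) ∧ (¬q ∨ s ∨ p) ∧ (¬q ∨ q ∨ p)   (distribute ∨ over ∧)
≡ (q ∨ s ∨ ¬p) ∧ (¬q ∨ p) ∧ (¬s ∨ q ∨ p)   (simplify)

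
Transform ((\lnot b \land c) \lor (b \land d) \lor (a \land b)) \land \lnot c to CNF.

(\lnot b \lor d \lor a) \land (c \lor b) \land (c \lor d \lor a) \land \lnot c

((\lnot b \land c) \lor (b \land d) \lor (a \land b)) \land \lnot c
≡ (\lnot b \lor b \lor a) \land (\lnot b \lor b \lor b) \land (\lnot b \lor d \lor a) \land (\lnot b \lor d \lor b) \land (c \lor b \lor a) \land (c \lor b \lor b) \land (c \lor d \lor a) \land (c \lor d \lor b) \land \lnot c   — distribute \lor over \land
≡ (\lnot b \lor d \lor a) \land (c \lor b) \land (c \lor d \lor a) \land \lnot c   — simplify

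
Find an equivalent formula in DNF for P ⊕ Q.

P ⊕ Q
⇔ (P ∧ ¬Q) ∨ (¬P ∧ Q)   — expand ⊕

(P ∧ ¬Q) ∨ (¬P ∧ Q)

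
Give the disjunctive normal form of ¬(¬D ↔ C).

¬(¬D ↔ C)
= ¬((¬D → C) ∧ (C → ¬D))   — eliminate ↔
= ¬((¬¬D ∨ C) ∧ (C → ¬D))   — eliminate →
= ¬((¬¬D ∨ C) ∧ (¬C ∨ ¬D))   — eliminate →
= ¬(¬¬D ∨ C) ∨ ¬(¬C ∨ ¬D)   — De Morgan
= (¬¬¬D ∧ ¬C) ∨ ¬(¬C ∨ ¬D)   — De Morgan
= (¬D ∧ ¬C) ∨ ¬(¬C ∨ ¬D)   — double negation
= (¬D ∧ ¬C) ∨ (¬¬C ∧ ¬¬D)   — De Morgan
= (¬D ∧ ¬C) ∨ (C ∧ ¬¬D)   — double negation
= (¬D ∧ ¬C) ∨ (C ∧ D)   — double negation

(¬D ∧ ¬C) ∨ (C ∧ D)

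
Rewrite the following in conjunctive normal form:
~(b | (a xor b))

~b & (~a | b)

~(b | (a xor b))
≡ ~(b | ((a | b) & ~(a & b)))
≡ ~b & ~((a | b) & ~(a & b))
≡ ~b & (~(a | b) | ~~(a & b))
≡ ~b & ((~a & ~b) | ~~(a & b))
≡ ~b & ((~a & ~b) | (a & b))
≡ ~b & (~a | a) & (~a | b) & (~b | a) & (~b | b)
≡ ~b & (~a | b)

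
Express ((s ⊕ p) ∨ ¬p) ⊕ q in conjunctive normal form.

(¬s ∨ ¬p ∨ q) ∧ (¬p ∨ s ∨ ¬q) ∧ (p ∨ ¬q)

((s ⊕ p) ∨ ¬p) ⊕ q
= ((s ⊕ p) ∨ ¬p ∨ q) ∧ ¬(((s ⊕ p) ∨ ¬p) ∧ q)
= (((s ∨ p) ∧ ¬(s ∧ p)) ∨ ¬p ∨ q) ∧ ¬(((s ⊕ p) ∨ ¬p) ∧ q)
= (((s ∨ p) ∧ ¬(s ∧ p)) ∨ ¬p ∨ q) ∧ ¬((((s ∨ p) ∧ ¬(s ∧ p)) ∨ ¬p) ∧ q)
= (((s ∨ p) ∧ (¬s ∨ ¬p)) ∨ ¬p ∨ q) ∧ ¬((((s ∨ p) ∧ ¬(s ∧ p)) ∨ ¬p) ∧ q)
= (((s ∨ p) ∧ (¬s ∨ ¬p)) ∨ ¬p ∨ q) ∧ (¬(((s ∨ p) ∧ ¬(s ∧ p)) ∨ ¬p) ∨ ¬q)
= (((s ∨ p) ∧ (¬s ∨ ¬p)) ∨ ¬p ∨ q) ∧ ((¬((s ∨ p) ∧ ¬(s ∧ p)) ∧ ¬¬p) ∨ ¬q)
= (((s ∨ p) ∧ (¬s ∨ ¬p)) ∨ ¬p ∨ q) ∧ (((¬(s ∨ p) ∨ ¬¬(s ∧ p)) ∧ ¬¬p) ∨ ¬q)
= (((s ∨ p) ∧ (¬s ∨ ¬p)) ∨ ¬p ∨ q) ∧ ((((¬s ∧ ¬p) ∨ ¬¬(s ∧ p)) ∧ ¬¬p) ∨ ¬q)
= (((s ∨ p) ∧ (¬s ∨ ¬p)) ∨ ¬p ∨ q) ∧ ((((¬s ∧ ¬p) ∨ (s ∧ p)) ∧ ¬¬p) ∨ ¬q)
= (((s ∨ p) ∧ (¬s ∨ ¬p)) ∨ ¬p ∨ q) ∧ ((((¬s ∧ ¬p) ∨ (s ∧ p)) ∧ p) ∨ ¬q)
= (s ∨ p ∨ ¬p ∨ q) ∧ (¬s ∨ ¬p ∨ ¬p ∨ q) ∧ (¬s ∨ s ∨ ¬q) ∧ (¬s ∨ p ∨ ¬q) ∧ (¬p ∨ s ∨ ¬q) ∧ (¬p ∨ p ∨ ¬q) ∧ (p ∨ ¬q)
= (¬s ∨ ¬p ∨ q) ∧ (¬p ∨ s ∨ ¬q) ∧ (p ∨ ¬q)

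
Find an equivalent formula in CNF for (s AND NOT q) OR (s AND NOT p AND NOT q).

s AND NOT q

(s AND NOT q) OR (s AND NOT p AND NOT q)
= (s OR s) AND (s OR NOT p) AND (s OR NOT q) AND (NOT q OR s) AND (NOT q OR NOT p) AND (NOT q OR NOT q)   [distribute OR over AND]
= s AND NOT q   [simplify]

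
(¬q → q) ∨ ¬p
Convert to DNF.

q ∨ ¬p

(¬q → q) ∨ ¬p
≡ ¬¬q ∨ q ∨ ¬p   [eliminate →]
≡ q ∨ q ∨ ¬p   [double negation]
≡ q ∨ ¬p   [simplify]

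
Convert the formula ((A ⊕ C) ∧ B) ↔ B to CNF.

(¬B ∨ A ∨ C) ∧ (¬B ∨ ¬A ∨ ¬C)

((A ⊕ C) ∧ B) ↔ B
= (((A ⊕ C) ∧ B) → B) ∧ (B → ((A ⊕ C) ∧ B))   (eliminate ↔)
= (¬((A ⊕ C) ∧ B) ∨ B) ∧ (B → ((A ⊕ C) ∧ B))   (eliminate →)
= (¬((A ∨ C) ∧ ¬(A ∧ C) ∧ B) ∨ B) ∧ (B → ((A ⊕ C) ∧ B))   (expand ⊕)
= (¬((A ∨ C) ∧ ¬(A ∧ C) ∧ B) ∨ B) ∧ (¬B ∨ ((A ⊕ C) ∧ B))   (eliminate →)
= (¬((A ∨ C) ∧ ¬(A ∧ C) ∧ B) ∨ B) ∧ (¬B ∨ ((A ∨ C) ∧ ¬(A ∧ C) ∧ B))   (expand ⊕)
= (¬(A ∨ C) ∨ ¬¬(A ∧ C) ∨ ¬B ∨ B) ∧ (¬B ∨ ((A ∨ C) ∧ ¬(A ∧ C) ∧ B))   (De Morgan)
= ((¬A ∧ ¬C) ∨ ¬¬(A ∧ C) ∨ ¬B ∨ B) ∧ (¬B ∨ ((A ∨ C) ∧ ¬(A ∧ C) ∧ B))   (De Morgan)
= ((¬A ∧ ¬C) ∨ (A ∧ C) ∨ ¬B ∨ B) ∧ (¬B ∨ ((A ∨ C) ∧ ¬(A ∧ C) ∧ B))   (double negation)
= ((¬A ∧ ¬C) ∨ (A ∧ C) ∨ ¬B ∨ B) ∧ (¬B ∨ ((A ∨ C) ∧ (¬A ∨ ¬C) ∧ B))   (De Morgan)
= (¬A ∨ A ∨ ¬B ∨ B) ∧ (¬A ∨ C ∨ ¬B ∨ B) ∧ (¬C ∨ A ∨ ¬B ∨ B) ∧ (¬C ∨ C ∨ ¬B ∨ B) ∧ (¬B ∨ A ∨ C) ∧ (¬B ∨ ¬A ∨ ¬C) ∧ (¬B ∨ B)   (distribute ∨ over ∧)
= (¬B ∨ A ∨ C) ∧ (¬B ∨ ¬A ∨ ¬C)   (simplify)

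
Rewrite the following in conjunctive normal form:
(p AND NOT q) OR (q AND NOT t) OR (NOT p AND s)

(p AND NOT q) OR (q AND NOT t) OR (NOT p AND s)
= (p OR q OR NOT p) AND (p OR q OR s) AND (p OR NOT t OR NOT p) AND (p OR NOT t OR s) AND (NOT q OR q OR NOT p) AND (NOT q OR q OR s) AND (NOT q OR NOT t OR NOT p) AND (NOT q OR NOT t OR s)   [distribute OR over AND]
= (p OR q OR s) AND (p OR NOT t OR s) AND (NOT q OR NOT t OR NOT p) AND (NOT q OR NOT t OR s)   [simplify]

(p OR q OR s) AND (p OR NOT t OR s) AND (NOT q OR NOT t OR NOT p) AND (NOT q OR NOT t OR s)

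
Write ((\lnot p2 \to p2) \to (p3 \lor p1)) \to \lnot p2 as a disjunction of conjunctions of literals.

(p2 \land \lnot p3 \land \lnot p1) \lor \lnot p2

((\lnot p2 \to p2) \to (p3 \lor p1)) \to \lnot p2
⇔ \lnot ((\lnot p2 \to p2) \to (p3 \lor p1)) \lor \lnot p2   — eliminate \to
⇔ \lnot (\lnot (\lnot p2 \to p2) \lor p3 \lor p1) \lor \lnot p2   — eliminate \to
⇔ \lnot (\lnot (\lnot \lnot p2 \lor p2) \lor p3 \lor p1) \lor \lnot p2   — eliminate \to
⇔ (\lnot \lnot (\lnot \lnot p2 \lor p2) \land \lnot p3 \land \lnot p1) \lor \lnot p2   — De Morgan
⇔ ((\lnot \lnot p2 \lor p2) \land \lnot p3 \land \lnot p1) \lor \lnot p2   — double negation
⇔ ((p2 \lor p2) \land \lnot p3 \land \lnot p1) \lor \lnot p2   — double negation
⇔ (p2 \land \lnot p3 \land \lnot p1) \lor (p2 \land \lnot p3 \land \lnot p1) \lor \lnot p2   — distribute \land over \lor
⇔ (p2 \land \lnot p3 \land \lnot p1) \lor \lnot p2   — simplify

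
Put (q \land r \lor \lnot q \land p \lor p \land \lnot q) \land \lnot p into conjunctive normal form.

(q \land r \lor \lnot q \land p \lor p \land \lnot q) \land \lnot p
= (q \lor \lnot q \lor p) \land (q \lor \lnot q \lor \lnot q) \land (q \lor p \lor p) \land (q \lor p \lor \lnot q) \land (r \lor \lnot q \lor p) \land (r \lor \lnot q \lor \lnot q) \land (r \lor p \lor p) \land (r \lor p \lor \lnot q) \land \lnot p   — distribute \lor over \land
= (q \lor p) \land (r \lor \lnot q) \land (r \lor p) \land \lnot p   — simplify

(q \lor p) \land (r \lor \lnot q) \land (r \lor p) \land \lnot p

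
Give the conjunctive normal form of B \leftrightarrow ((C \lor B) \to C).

(\lnot B \lor C) \land (C \lor B) \land (\lnot C \lor B)

B \leftrightarrow ((C \lor B) \to C)
⇔ (B \to ((C \lor B) \to C)) \land (((C \lor B) \to C) \to B)
⇔ (\lnot B \lor ((C \lor B) \to C)) \land (((C \lor B) \to C) \to B)
⇔ (\lnot B \lor \lnot (C \lor B) \lor C) \land (((C \lor B) \to C) \to B)
⇔ (\lnot B \lor \lnot (C \lor B) \lor C) \land (\lnot ((C \lor B) \to C) \lor B)
⇔ (\lnot B \lor \lnot (C \lor B) \lor C) \land (\lnot (\lnot (C \lor B) \lor C) \lor B)
⇔ (\lnot B \lor (\lnot C \land \lnot B) \lor C) \land (\lnot (\lnot (C \lor B) \lor C) \lor B)
⇔ (\lnot B \lor (\lnot C \land \lnot B) \lor C) \land ((\lnot \lnot (C \lor B) \land \lnot C) \lor B)
⇔ (\lnot B \lor (\lnot C \land \lnot B) \lor C) \land (((C \lor B) \land \lnot C) \lor B)
⇔ (\lnot B \lor \lnot C \lor C) \land (\lnot B \lor \lnot B \lor C) \land (C \lor B \lor B) \land (\lnot C \lor B)
⇔ (\lnot B \lor C) \land (C \lor B) \land (\lnot C \lor B)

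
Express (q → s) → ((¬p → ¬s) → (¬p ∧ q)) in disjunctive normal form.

(q ∧ ¬s) ∨ (¬p ∧ s) ∨ (¬p ∧ q)

(q → s) → ((¬p → ¬s) → (¬p ∧ q))
= ¬(q → s) ∨ ((¬p → ¬s) → (¬p ∧ q))
= ¬(¬q ∨ s) ∨ ((¬p → ¬s) → (¬p ∧ q))
= ¬(¬q ∨ s) ∨ ¬(¬p → ¬s) ∨ (¬p ∧ q)
= ¬(¬q ∨ s) ∨ ¬(¬¬p ∨ ¬s) ∨ (¬p ∧ q)
= (¬¬q ∧ ¬s) ∨ ¬(¬¬p ∨ ¬s) ∨ (¬p ∧ q)
= (q ∧ ¬s) ∨ ¬(¬¬p ∨ ¬s) ∨ (¬p ∧ q)
= (q ∧ ¬s) ∨ (¬¬¬p ∧ ¬¬s) ∨ (¬p ∧ q)
= (q ∧ ¬s) ∨ (¬p ∧ ¬¬s) ∨ (¬p ∧ q)
= (q ∧ ¬s) ∨ (¬p ∧ s) ∨ (¬p ∧ q)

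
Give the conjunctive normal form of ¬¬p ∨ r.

¬¬p ∨ r
⇔ p ∨ r   [double negation]

p ∨ r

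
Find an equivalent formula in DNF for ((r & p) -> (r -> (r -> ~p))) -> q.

((r & p) -> (r -> (r -> ~p))) -> q
≡ ~((r & p) -> (r -> (r -> ~p))) | q   (eliminate ->)
≡ ~(~(r & p) | (r -> (r -> ~p))) | q   (eliminate ->)
≡ ~(~(r & p) | ~r | (r -> ~p)) | q   (eliminate ->)
≡ ~(~(r & p) | ~r | ~r | ~p) | q   (eliminate ->)
≡ (~~(r & p) & ~~r & ~~r & ~~p) | q   (De Morgan)
≡ (r & p & ~~r & ~~r & ~~p) | q   (double negation)
≡ (r & p & r & ~~r & ~~p) | q   (double negation)
≡ (r & p & r & r & ~~p) | q   (double negation)
≡ (r & p & r & r & p) | q   (double negation)
≡ (r & p) | q   (simplify)

(r & p) | q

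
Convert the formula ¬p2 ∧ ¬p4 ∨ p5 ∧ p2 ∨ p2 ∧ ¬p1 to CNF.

(¬p2 ∨ p5 ∨ ¬p1) ∧ (¬p4 ∨ p5 ∨ ¬p1) ∧ (¬p4 ∨ p2)

¬p2 ∧ ¬p4 ∨ p5 ∧ p2 ∨ p2 ∧ ¬p1
≡ (¬p2 ∨ p5 ∨ p2) ∧ (¬p2 ∨ p5 ∨ ¬p1) ∧ (¬p2 ∨ p2 ∨ p2) ∧ (¬p2 ∨ p2 ∨ ¬p1) ∧ (¬p4 ∨ p5 ∨ p2) ∧ (¬p4 ∨ p5 ∨ ¬p1) ∧ (¬p4 ∨ p2 ∨ p2) ∧ (¬p4 ∨ p2 ∨ ¬p1)   — distribute ∨ over ∧
≡ (¬p2 ∨ p5 ∨ ¬p1) ∧ (¬p4 ∨ p5 ∨ ¬p1) ∧ (¬p4 ∨ p2)   — simplify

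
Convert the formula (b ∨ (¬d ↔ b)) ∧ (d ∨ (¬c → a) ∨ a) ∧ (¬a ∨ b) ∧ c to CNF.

(b ∨ d) ∧ (¬a ∨ b) ∧ c

(b ∨ (¬d ↔ b)) ∧ (d ∨ (¬c → a) ∨ a) ∧ (¬a ∨ b) ∧ c
≡ (b ∨ ((¬d → b) ∧ (b → ¬d))) ∧ (d ∨ (¬c → a) ∨ a) ∧ (¬a ∨ b) ∧ c   [eliminate ↔]
≡ (b ∨ ((¬¬d ∨ b) ∧ (b → ¬d))) ∧ (d ∨ (¬c → a) ∨ a) ∧ (¬a ∨ b) ∧ c   [eliminate →]
≡ (b ∨ ((¬¬d ∨ b) ∧ (¬b ∨ ¬d))) ∧ (d ∨ (¬c → a) ∨ a) ∧ (¬a ∨ b) ∧ c   [eliminate →]
≡ (b ∨ ((¬¬d ∨ b) ∧ (¬b ∨ ¬d))) ∧ (d ∨ ¬¬c ∨ a ∨ a) ∧ (¬a ∨ b) ∧ c   [eliminate →]
≡ (b ∨ ((d ∨ b) ∧ (¬b ∨ ¬d))) ∧ (d ∨ ¬¬c ∨ a ∨ a) ∧ (¬a ∨ b) ∧ c   [double negation]
≡ (b ∨ ((d ∨ b) ∧ (¬b ∨ ¬d))) ∧ (d ∨ c ∨ a ∨ a) ∧ (¬a ∨ b) ∧ c   [double negation]
≡ (b ∨ d ∨ b) ∧ (b ∨ ¬b ∨ ¬d) ∧ (d ∨ c ∨ a ∨ a) ∧ (¬a ∨ b) ∧ c   [distribute ∨ over ∧]
≡ (b ∨ d) ∧ (¬a ∨ b) ∧ c   [simplify]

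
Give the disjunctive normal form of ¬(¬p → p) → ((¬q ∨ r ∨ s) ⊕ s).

p ∨ (¬q ∧ ¬s) ∨ (r ∧ ¬s)

¬(¬p → p) → ((¬q ∨ r ∨ s) ⊕ s)
= ¬¬(¬p → p) ∨ ((¬q ∨ r ∨ s) ⊕ s)   [eliminate →]
= ¬¬(¬¬p ∨ p) ∨ ((¬q ∨ r ∨ s) ⊕ s)   [eliminate →]
= ¬¬(¬¬p ∨ p) ∨ ((¬q ∨ r ∨ s) ∧ ¬s) ∨ (¬(¬q ∨ r ∨ s) ∧ s)   [expand ⊕]
= ¬¬p ∨ p ∨ ((¬q ∨ r ∨ s) ∧ ¬s) ∨ (¬(¬q ∨ r ∨ s) ∧ s)   [double negation]
= p ∨ p ∨ ((¬q ∨ r ∨ s) ∧ ¬s) ∨ (¬(¬q ∨ r ∨ s) ∧ s)   [double negation]
= p ∨ p ∨ ((¬q ∨ r ∨ s) ∧ ¬s) ∨ (¬¬q ∧ ¬r ∧ ¬s ∧ s)   [De Morgan]
= p ∨ p ∨ ((¬q ∨ r ∨ s) ∧ ¬s) ∨ (q ∧ ¬r ∧ ¬s ∧ s)   [double negation]
= p ∨ p ∨ (¬q ∧ ¬s) ∨ (r ∧ ¬s) ∨ (s ∧ ¬s) ∨ (q ∧ ¬r ∧ ¬s ∧ s)   [distribute ∧ over ∨]
= p ∨ (¬q ∧ ¬s) ∨ (r ∧ ¬s)   [simplify]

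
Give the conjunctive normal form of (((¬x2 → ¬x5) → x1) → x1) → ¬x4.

(¬x2 ∨ x1 ∨ ¬x4) ∧ (x5 ∨ x1 ∨ ¬x4) ∧ (¬x1 ∨ ¬x4)

(((¬x2 → ¬x5) → x1) → x1) → ¬x4
≡ ¬(((¬x2 → ¬x5) → x1) → x1) ∨ ¬x4   [eliminate →]
≡ ¬(¬((¬x2 → ¬x5) → x1) ∨ x1) ∨ ¬x4   [eliminate →]
≡ ¬(¬(¬(¬x2 → ¬x5) ∨ x1) ∨ x1) ∨ ¬x4   [eliminate →]
≡ ¬(¬(¬(¬¬x2 ∨ ¬x5) ∨ x1) ∨ x1) ∨ ¬x4   [eliminate →]
≡ (¬¬(¬(¬¬x2 ∨ ¬x5) ∨ x1) ∧ ¬x1) ∨ ¬x4   [De Morgan]
≡ ((¬(¬¬x2 ∨ ¬x5) ∨ x1) ∧ ¬x1) ∨ ¬x4   [double negation]
≡ (((¬¬¬x2 ∧ ¬¬x5) ∨ x1) ∧ ¬x1) ∨ ¬x4   [De Morgan]
≡ (((¬x2 ∧ ¬¬x5) ∨ x1) ∧ ¬x1) ∨ ¬x4   [double negation]
≡ (((¬x2 ∧ x5) ∨ x1) ∧ ¬x1) ∨ ¬x4   [double negation]
≡ (¬x2 ∨ x1 ∨ ¬x4) ∧ (x5 ∨ x1 ∨ ¬x4) ∧ (¬x1 ∨ ¬x4)   [distribute ∨ over ∧]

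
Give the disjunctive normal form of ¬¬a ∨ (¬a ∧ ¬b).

¬¬a ∨ (¬a ∧ ¬b)
⇔ a ∨ (¬a ∧ ¬b)   [double negation]

a ∨ (¬a ∧ ¬b)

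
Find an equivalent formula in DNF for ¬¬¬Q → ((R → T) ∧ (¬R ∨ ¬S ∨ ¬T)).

Q ∨ ¬R ∨ (T ∧ ¬S)

¬¬¬Q → ((R → T) ∧ (¬R ∨ ¬S ∨ ¬T))
⇔ ¬¬¬¬Q ∨ ((R → T) ∧ (¬R ∨ ¬S ∨ ¬T))
⇔ ¬¬¬¬Q ∨ ((¬R ∨ T) ∧ (¬R ∨ ¬S ∨ ¬T))
⇔ ¬¬Q ∨ ((¬R ∨ T) ∧ (¬R ∨ ¬S ∨ ¬T))
⇔ Q ∨ ((¬R ∨ T) ∧ (¬R ∨ ¬S ∨ ¬T))
⇔ Q ∨ (¬R ∧ ¬R) ∨ (¬R ∧ ¬S) ∨ (¬R ∧ ¬T) ∨ (T ∧ ¬R) ∨ (T ∧ ¬S) ∨ (T ∧ ¬T)
⇔ Q ∨ ¬R ∨ (T ∧ ¬S)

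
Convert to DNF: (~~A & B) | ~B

(A & B) | ~B

(~~A & B) | ~B
⇔ (A & B) | ~B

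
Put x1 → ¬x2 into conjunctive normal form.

¬x1 ∨ ¬x2

x1 → ¬x2
≡ ¬x1 ∨ ¬x2   — eliminate →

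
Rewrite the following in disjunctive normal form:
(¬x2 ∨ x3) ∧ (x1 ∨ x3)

(¬x2 ∧ x1) ∨ x3

(¬x2 ∨ x3) ∧ (x1 ∨ x3)
= (¬x2 ∧ x1) ∨ (¬x2 ∧ x3) ∨ (x3 ∧ x1) ∨ (x3 ∧ x3)   [distribute ∧ over ∨]
= (¬x2 ∧ x1) ∨ x3   [simplify]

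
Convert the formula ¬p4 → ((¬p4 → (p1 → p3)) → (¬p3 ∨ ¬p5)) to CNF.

p4 ∨ ¬p3 ∨ ¬p5

¬p4 → ((¬p4 → (p1 → p3)) → (¬p3 ∨ ¬p5))
⇔ ¬¬p4 ∨ ((¬p4 → (p1 → p3)) → (¬p3 ∨ ¬p5))
⇔ ¬¬p4 ∨ ¬(¬p4 → (p1 → p3)) ∨ ¬p3 ∨ ¬p5
⇔ ¬¬p4 ∨ ¬(¬¬p4 ∨ (p1 → p3)) ∨ ¬p3 ∨ ¬p5
⇔ ¬¬p4 ∨ ¬(¬¬p4 ∨ ¬p1 ∨ p3) ∨ ¬p3 ∨ ¬p5
⇔ p4 ∨ ¬(¬¬p4 ∨ ¬p1 ∨ p3) ∨ ¬p3 ∨ ¬p5
⇔ p4 ∨ (¬¬¬p4 ∧ ¬¬p1 ∧ ¬p3) ∨ ¬p3 ∨ ¬p5
⇔ p4 ∨ (¬p4 ∧ ¬¬p1 ∧ ¬p3) ∨ ¬p3 ∨ ¬p5
⇔ p4 ∨ (¬p4 ∧ p1 ∧ ¬p3) ∨ ¬p3 ∨ ¬p5
⇔ (p4 ∨ ¬p4 ∨ ¬p3 ∨ ¬p5) ∧ (p4 ∨ p1 ∨ ¬p3 ∨ ¬p5) ∧ (p4 ∨ ¬p3 ∨ ¬p3 ∨ ¬p5)
⇔ p4 ∨ ¬p3 ∨ ¬p5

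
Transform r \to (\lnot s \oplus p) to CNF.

r \to (\lnot s \oplus p)
⇔ \lnot r \lor (\lnot s \oplus p)   [eliminate \to]
⇔ \lnot r \lor ((\lnot s \lor p) \land \lnot (\lnot s \land p))   [expand \oplus]
⇔ \lnot r \lor ((\lnot s \lor p) \land (\lnot \lnot s \lor \lnot p))   [De Morgan]
⇔ \lnot r \lor ((\lnot s \lor p) \land (s \lor \lnot p))   [double negation]
⇔ (\lnot r \lor \lnot s \lor p) \land (\lnot r \lor s \lor \lnot p)   [distribute \lor over \land]

(\lnot r \lor \lnot s \lor p) \land (\lnot r \lor s \lor \lnot p)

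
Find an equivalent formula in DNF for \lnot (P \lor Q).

\lnot P \land \lnot Q

\lnot (P \lor Q)
⇔ \lnot P \land \lnot Q   — De Morgan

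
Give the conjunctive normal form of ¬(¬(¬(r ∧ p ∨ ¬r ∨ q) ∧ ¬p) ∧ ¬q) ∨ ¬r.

¬r ∨ ¬p ∨ q

¬(¬(¬(r ∧ p ∨ ¬r ∨ q) ∧ ¬p) ∧ ¬q) ∨ ¬r
≡ ¬¬(¬(r ∧ p ∨ ¬r ∨ q) ∧ ¬p) ∨ ¬¬q ∨ ¬r   [De Morgan]
≡ ¬(r ∧ p ∨ ¬r ∨ q) ∧ ¬p ∨ ¬¬q ∨ ¬r   [double negation]
≡ ¬(r ∧ p) ∧ ¬¬r ∧ ¬q ∧ ¬p ∨ ¬¬q ∨ ¬r   [De Morgan]
≡ (¬r ∨ ¬p) ∧ ¬¬r ∧ ¬q ∧ ¬p ∨ ¬¬q ∨ ¬r   [De Morgan]
≡ (¬r ∨ ¬p) ∧ r ∧ ¬q ∧ ¬p ∨ ¬¬q ∨ ¬r   [double negation]
≡ (¬r ∨ ¬p) ∧ r ∧ ¬q ∧ ¬p ∨ q ∨ ¬r   [double negation]
≡ (¬r ∨ ¬p ∨ q ∨ ¬r) ∧ (r ∨ q ∨ ¬r) ∧ (¬q ∨ q ∨ ¬r) ∧ (¬p ∨ q ∨ ¬r)   [distribute ∨ over ∧]
≡ ¬r ∨ ¬p ∨ q   [simplify]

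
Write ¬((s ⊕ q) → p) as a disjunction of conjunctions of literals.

(s ∧ ¬q ∧ ¬p) ∨ (¬s ∧ q ∧ ¬p)

¬((s ⊕ q) → p)
⇔ ¬(¬(s ⊕ q) ∨ p)   [eliminate →]
⇔ ¬(¬((s ∧ ¬q) ∨ (¬s ∧ q)) ∨ p)   [expand ⊕]
⇔ ¬¬((s ∧ ¬q) ∨ (¬s ∧ q)) ∧ ¬p   [De Morgan]
⇔ ((s ∧ ¬q) ∨ (¬s ∧ q)) ∧ ¬p   [double negation]
⇔ (s ∧ ¬q ∧ ¬p) ∨ (¬s ∧ q ∧ ¬p)   [distribute ∧ over ∨]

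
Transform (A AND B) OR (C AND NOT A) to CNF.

(A AND B) OR (C AND NOT A)
≡ (A OR C) AND (A OR NOT A) AND (B OR C) AND (B OR NOT A)   (distribute OR over AND)
≡ (A OR C) AND (B OR C) AND (B OR NOT A)   (simplify)

(A OR C) AND (B OR C) AND (B OR NOT A)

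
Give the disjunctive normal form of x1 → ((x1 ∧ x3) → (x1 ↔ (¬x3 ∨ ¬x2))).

¬x1 ∨ ¬x3 ∨ (¬x2 ∧ x1)

x1 → ((x1 ∧ x3) → (x1 ↔ (¬x3 ∨ ¬x2)))
⇔ ¬x1 ∨ ((x1 ∧ x3) → (x1 ↔ (¬x3 ∨ ¬x2)))   [eliminate →]
⇔ ¬x1 ∨ ¬(x1 ∧ x3) ∨ (x1 ↔ (¬x3 ∨ ¬x2))   [eliminate →]
⇔ ¬x1 ∨ ¬(x1 ∧ x3) ∨ ((x1 → (¬x3 ∨ ¬x2)) ∧ ((¬x3 ∨ ¬x2) → x1))   [eliminate ↔]
⇔ ¬x1 ∨ ¬(x1 ∧ x3) ∨ ((¬x1 ∨ ¬x3 ∨ ¬x2) ∧ ((¬x3 ∨ ¬x2) → x1))   [eliminate →]
⇔ ¬x1 ∨ ¬(x1 ∧ x3) ∨ ((¬x1 ∨ ¬x3 ∨ ¬x2) ∧ (¬(¬x3 ∨ ¬x2) ∨ x1))   [eliminate →]
⇔ ¬x1 ∨ ¬x1 ∨ ¬x3 ∨ ((¬x1 ∨ ¬x3 ∨ ¬x2) ∧ (¬(¬x3 ∨ ¬x2) ∨ x1))   [De Morgan]
⇔ ¬x1 ∨ ¬x1 ∨ ¬x3 ∨ ((¬x1 ∨ ¬x3 ∨ ¬x2) ∧ ((¬¬x3 ∧ ¬¬x2) ∨ x1))   [De Morgan]
⇔ ¬x1 ∨ ¬x1 ∨ ¬x3 ∨ ((¬x1 ∨ ¬x3 ∨ ¬x2) ∧ ((x3 ∧ ¬¬x2) ∨ x1))   [double negation]
⇔ ¬x1 ∨ ¬x1 ∨ ¬x3 ∨ ((¬x1 ∨ ¬x3 ∨ ¬x2) ∧ ((x3 ∧ x2) ∨ x1))   [double negation]
⇔ ¬x1 ∨ ¬x1 ∨ ¬x3 ∨ (¬x1 ∧ x3 ∧ x2) ∨ (¬x1 ∧ x1) ∨ (¬x3 ∧ x3 ∧ x2) ∨ (¬x3 ∧ x1) ∨ (¬x2 ∧ x3 ∧ x2) ∨ (¬x2 ∧ x1)   [distribute ∧ over ∨]
⇔ ¬x1 ∨ ¬x3 ∨ (¬x2 ∧ x1)   [simplify]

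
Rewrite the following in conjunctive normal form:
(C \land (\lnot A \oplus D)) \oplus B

(C \lor B) \land (\lnot A \lor D \lor B) \land (A \lor \lnot D \lor B) \land (\lnot C \lor A \lor D \lor \lnot B) \land (\lnot C \lor \lnot D \lor \lnot A \lor \lnot B)

(C \land (\lnot A \oplus D)) \oplus B
≡ ((C \land (\lnot A \oplus D)) \lor B) \land \lnot (C \land (\lnot A \oplus D) \land B)   — expand \oplus
≡ ((C \land (\lnot A \lor D) \land \lnot (\lnot A \land D)) \lor B) \land \lnot (C \land (\lnot A \oplus D) \land B)   — expand \oplus
≡ ((C \land (\lnot A \lor D) \land \lnot (\lnot A \land D)) \lor B) \land \lnot (C \land (\lnot A \lor D) \land \lnot (\lnot A \land D) \land B)   — expand \oplus
≡ ((C \land (\lnot A \lor D) \land (\lnot \lnot A \lor \lnot D)) \lor B) \land \lnot (C \land (\lnot A \lor D) \land \lnot (\lnot A \land D) \land B)   — De Morgan
≡ ((C \land (\lnot A \lor D) \land (A \lor \lnot D)) \lor B) \land \lnot (C \land (\lnot A \lor D) \land \lnot (\lnot A \land D) \land B)   — double negation
≡ ((C \land (\lnot A \lor D) \land (A \lor \lnot D)) \lor B) \land (\lnot C \lor \lnot (\lnot A \lor D) \lor \lnot \lnot (\lnot A \land D) \lor \lnot B)   — De Morgan
≡ ((C \land (\lnot A \lor D) \land (A \lor \lnot D)) \lor B) \land (\lnot C \lor (\lnot \lnot A \land \lnot D) \lor \lnot \lnot (\lnot A \land D) \lor \lnot B)   — De Morgan
≡ ((C \land (\lnot A \lor D) \land (A \lor \lnot D)) \lor B) \land (\lnot C \lor (A \land \lnot D) \lor \lnot \lnot (\lnot A \land D) \lor \lnot B)   — double negation
≡ ((C \land (\lnot A \lor D) \land (A \lor \lnot D)) \lor B) \land (\lnot C \lor (A \land \lnot D) \lor (\lnot A \land D) \lor \lnot B)   — double negation
≡ (C \lor B) \land (\lnot A \lor D \lor B) \land (A \lor \lnot D \lor B) \land (\lnot C \lor A \lor \lnot A \lor \lnot B) \land (\lnot C \lor A \lor D \lor \lnot B) \land (\lnot C \lor \lnot D \lor \lnot A \lor \lnot B) \land (\lnot C \lor \lnot D \lor D \lor \lnot B)   — distribute \lor over \land
≡ (C \lor B) \land (\lnot A \lor D \lor B) \land (A \lor \lnot D \lor B) \land (\lnot C \lor A \lor D \lor \lnot B) \land (\lnot C \lor \lnot D \lor \lnot A \lor \lnot B)   — simplify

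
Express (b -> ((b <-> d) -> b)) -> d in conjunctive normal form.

(b | d) & (~b | d)

(b -> ((b <-> d) -> b)) -> d
≡ ~(b -> ((b <-> d) -> b)) | d   — eliminate ->
≡ ~(~b | ((b <-> d) -> b)) | d   — eliminate ->
≡ ~(~b | ~(b <-> d) | b) | d   — eliminate ->
≡ ~(~b | ~((b -> d) & (d -> b)) | b) | d   — eliminate <->
≡ ~(~b | ~((~b | d) & (d -> b)) | b) | d   — eliminate ->
≡ ~(~b | ~((~b | d) & (~d | b)) | b) | d   — eliminate ->
≡ (~~b & ~~((~b | d) & (~d | b)) & ~b) | d   — De Morgan
≡ (b & ~~((~b | d) & (~d | b)) & ~b) | d   — double negation
≡ (b & (~b | d) & (~d | b) & ~b) | d   — double negation
≡ (b | d) & (~b | d | d) & (~d | b | d) & (~b | d)   — distribute | over &
≡ (b | d) & (~b | d)   — simplify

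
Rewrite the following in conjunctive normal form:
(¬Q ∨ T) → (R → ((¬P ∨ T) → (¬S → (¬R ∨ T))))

Q ∨ ¬R ∨ P ∨ S ∨ T

(¬Q ∨ T) → (R → ((¬P ∨ T) → (¬S → (¬R ∨ T))))
≡ ¬(¬Q ∨ T) ∨ (R → ((¬P ∨ T) → (¬S → (¬R ∨ T))))   [eliminate →]
≡ ¬(¬Q ∨ T) ∨ ¬R ∨ ((¬P ∨ T) → (¬S → (¬R ∨ T)))   [eliminate →]
≡ ¬(¬Q ∨ T) ∨ ¬R ∨ ¬(¬P ∨ T) ∨ (¬S → (¬R ∨ T))   [eliminate →]
≡ ¬(¬Q ∨ T) ∨ ¬R ∨ ¬(¬P ∨ T) ∨ ¬¬S ∨ ¬R ∨ T   [eliminate →]
≡ (¬¬Q ∧ ¬T) ∨ ¬R ∨ ¬(¬P ∨ T) ∨ ¬¬S ∨ ¬R ∨ T   [De Morgan]
≡ (Q ∧ ¬T) ∨ ¬R ∨ ¬(¬P ∨ T) ∨ ¬¬S ∨ ¬R ∨ T   [double negation]
≡ (Q ∧ ¬T) ∨ ¬R ∨ (¬¬P ∧ ¬T) ∨ ¬¬S ∨ ¬R ∨ T   [De Morgan]
≡ (Q ∧ ¬T) ∨ ¬R ∨ (P ∧ ¬T) ∨ ¬¬S ∨ ¬R ∨ T   [double negation]
≡ (Q ∧ ¬T) ∨ ¬R ∨ (P ∧ ¬T) ∨ S ∨ ¬R ∨ T   [double negation]
≡ (Q ∨ ¬R ∨ P ∨ S ∨ ¬R ∨ T) ∧ (Q ∨ ¬R ∨ ¬T ∨ S ∨ ¬R ∨ T) ∧ (¬T ∨ ¬R ∨ P ∨ S ∨ ¬R ∨ T) ∧ (¬T ∨ ¬R ∨ ¬T ∨ S ∨ ¬R ∨ T)   [distribute ∨ over ∧]
≡ Q ∨ ¬R ∨ P ∨ S ∨ T   [simplify]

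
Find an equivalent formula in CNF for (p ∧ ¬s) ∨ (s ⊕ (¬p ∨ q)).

(p ∨ ¬s) ∧ (¬s ∨ ¬q)

(p ∧ ¬s) ∨ (s ⊕ (¬p ∨ q))
= (p ∧ ¬s) ∨ ((s ∨ ¬p ∨ q) ∧ ¬(s ∧ (¬p ∨ q)))   [expand ⊕]
= (p ∧ ¬s) ∨ ((s ∨ ¬p ∨ q) ∧ (¬s ∨ ¬(¬p ∨ q)))   [De Morgan]
= (p ∧ ¬s) ∨ ((s ∨ ¬p ∨ q) ∧ (¬s ∨ (¬¬p ∧ ¬q)))   [De Morgan]
= (p ∧ ¬s) ∨ ((s ∨ ¬p ∨ q) ∧ (¬s ∨ (p ∧ ¬q)))   [double negation]
= (p ∨ s ∨ ¬p ∨ q) ∧ (p ∨ ¬s ∨ p) ∧ (p ∨ ¬s ∨ ¬q) ∧ (¬s ∨ s ∨ ¬p ∨ q) ∧ (¬s ∨ ¬s ∨ p) ∧ (¬s ∨ ¬s ∨ ¬q)   [distribute ∨ over ∧]
= (p ∨ ¬s) ∧ (¬s ∨ ¬q)   [simplify]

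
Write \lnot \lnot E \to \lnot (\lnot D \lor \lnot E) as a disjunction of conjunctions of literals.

\lnot \lnot E \to \lnot (\lnot D \lor \lnot E)
⇔ \lnot \lnot \lnot E \lor \lnot (\lnot D \lor \lnot E)   (eliminate \to)
⇔ \lnot E \lor \lnot (\lnot D \lor \lnot E)   (double negation)
⇔ \lnot E \lor \lnot \lnot D \land \lnot \lnot E   (De Morgan)
⇔ \lnot E \lor D \land \lnot \lnot E   (double negation)
⇔ \lnot E \lor D \land E   (double negation)

\lnot E \lor D \land E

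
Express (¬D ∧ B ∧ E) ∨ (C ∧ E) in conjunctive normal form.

(¬D ∧ B ∧ E) ∨ (C ∧ E)
≡ (¬D ∨ C) ∧ (¬D ∨ E) ∧ (B ∨ C) ∧ (B ∨ E) ∧ (E ∨ C) ∧ (E ∨ E)   (distribute ∨ over ∧)
≡ (¬D ∨ C) ∧ (B ∨ C) ∧ E   (simplify)

(¬D ∨ C) ∧ (B ∨ C) ∧ E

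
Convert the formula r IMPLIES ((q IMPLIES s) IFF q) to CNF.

(NOT r OR q) AND (NOT r OR NOT q OR s)

r IMPLIES ((q IMPLIES s) IFF q)
⇔ NOT r OR ((q IMPLIES s) IFF q)   [eliminate IMPLIES]
⇔ NOT r OR (((q IMPLIES s) IMPLIES q) AND (q IMPLIES (q IMPLIES s)))   [eliminate IFF]
⇔ NOT r OR ((NOT (q IMPLIES s) OR q) AND (q IMPLIES (q IMPLIES s)))   [eliminate IMPLIES]
⇔ NOT r OR ((NOT (NOT q OR s) OR q) AND (q IMPLIES (q IMPLIES s)))   [eliminate IMPLIES]
⇔ NOT r OR ((NOT (NOT q OR s) OR q) AND (NOT q OR (q IMPLIES s)))   [eliminate IMPLIES]
⇔ NOT r OR ((NOT (NOT q OR s) OR q) AND (NOT q OR NOT q OR s))   [eliminate IMPLIES]
⇔ NOT r OR (((NOT NOT q AND NOT s) OR q) AND (NOT q OR NOT q OR s))   [De Morgan]
⇔ NOT r OR (((q AND NOT s) OR q) AND (NOT q OR NOT q OR s))   [double negation]
⇔ (NOT r OR q OR q) AND (NOT r OR NOT s OR q) AND (NOT r OR NOT q OR NOT q OR s)   [distribute OR over AND]
⇔ (NOT r OR q) AND (NOT r OR NOT q OR s)   [simplify]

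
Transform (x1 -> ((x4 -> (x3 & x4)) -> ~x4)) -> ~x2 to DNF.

(x1 -> ((x4 -> (x3 & x4)) -> ~x4)) -> ~x2
⇔ ~(x1 -> ((x4 -> (x3 & x4)) -> ~x4)) | ~x2   (eliminate ->)
⇔ ~(~x1 | ((x4 -> (x3 & x4)) -> ~x4)) | ~x2   (eliminate ->)
⇔ ~(~x1 | ~(x4 -> (x3 & x4)) | ~x4) | ~x2   (eliminate ->)
⇔ ~(~x1 | ~(~x4 | (x3 & x4)) | ~x4) | ~x2   (eliminate ->)
⇔ (~~x1 & ~~(~x4 | (x3 & x4)) & ~~x4) | ~x2   (De Morgan)
⇔ (x1 & ~~(~x4 | (x3 & x4)) & ~~x4) | ~x2   (double negation)
⇔ (x1 & (~x4 | (x3 & x4)) & ~~x4) | ~x2   (double negation)
⇔ (x1 & (~x4 | (x3 & x4)) & x4) | ~x2   (double negation)
⇔ (x1 & ~x4 & x4) | (x1 & x3 & x4 & x4) | ~x2   (distribute & over |)
⇔ (x1 & x3 & x4) | ~x2   (simplify)

(x1 & x3 & x4) | ~x2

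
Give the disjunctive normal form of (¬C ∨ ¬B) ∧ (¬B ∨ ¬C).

(¬C ∨ ¬B) ∧ (¬B ∨ ¬C)
⇔ (¬C ∧ ¬B) ∨ (¬C ∧ ¬C) ∨ (¬B ∧ ¬B) ∨ (¬B ∧ ¬C)   [distribute ∧ over ∨]
⇔ ¬C ∨ ¬B   [simplify]

¬C ∨ ¬B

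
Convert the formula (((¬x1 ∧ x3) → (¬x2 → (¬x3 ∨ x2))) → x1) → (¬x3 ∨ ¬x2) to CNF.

¬x1 ∨ ¬x3 ∨ ¬x2

(((¬x1 ∧ x3) → (¬x2 → (¬x3 ∨ x2))) → x1) → (¬x3 ∨ ¬x2)
≡ ¬(((¬x1 ∧ x3) → (¬x2 → (¬x3 ∨ x2))) → x1) ∨ ¬x3 ∨ ¬x2   (eliminate →)
≡ ¬(¬((¬x1 ∧ x3) → (¬x2 → (¬x3 ∨ x2))) ∨ x1) ∨ ¬x3 ∨ ¬x2   (eliminate →)
≡ ¬(¬(¬(¬x1 ∧ x3) ∨ (¬x2 → (¬x3 ∨ x2))) ∨ x1) ∨ ¬x3 ∨ ¬x2   (eliminate →)
≡ ¬(¬(¬(¬x1 ∧ x3) ∨ ¬¬x2 ∨ ¬x3 ∨ x2) ∨ x1) ∨ ¬x3 ∨ ¬x2   (eliminate →)
≡ (¬¬(¬(¬x1 ∧ x3) ∨ ¬¬x2 ∨ ¬x3 ∨ x2) ∧ ¬x1) ∨ ¬x3 ∨ ¬x2   (De Morgan)
≡ ((¬(¬x1 ∧ x3) ∨ ¬¬x2 ∨ ¬x3 ∨ x2) ∧ ¬x1) ∨ ¬x3 ∨ ¬x2   (double negation)
≡ ((¬¬x1 ∨ ¬x3 ∨ ¬¬x2 ∨ ¬x3 ∨ x2) ∧ ¬x1) ∨ ¬x3 ∨ ¬x2   (De Morgan)
≡ ((x1 ∨ ¬x3 ∨ ¬¬x2 ∨ ¬x3 ∨ x2) ∧ ¬x1) ∨ ¬x3 ∨ ¬x2   (double negation)
≡ ((x1 ∨ ¬x3 ∨ x2 ∨ ¬x3 ∨ x2) ∧ ¬x1) ∨ ¬x3 ∨ ¬x2   (double negation)
≡ (x1 ∨ ¬x3 ∨ x2 ∨ ¬x3 ∨ x2 ∨ ¬x3 ∨ ¬x2) ∧ (¬x1 ∨ ¬x3 ∨ ¬x2)   (distribute ∨ over ∧)
≡ ¬x1 ∨ ¬x3 ∨ ¬x2   (simplify)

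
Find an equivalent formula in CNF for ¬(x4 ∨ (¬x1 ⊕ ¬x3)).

¬x4 ∧ (x1 ∨ ¬x3) ∧ (x3 ∨ ¬x1)

¬(x4 ∨ (¬x1 ⊕ ¬x3))
= ¬(x4 ∨ ((¬x1 ∨ ¬x3) ∧ ¬(¬x1 ∧ ¬x3)))   [expand ⊕]
= ¬x4 ∧ ¬((¬x1 ∨ ¬x3) ∧ ¬(¬x1 ∧ ¬x3))   [De Morgan]
= ¬x4 ∧ (¬(¬x1 ∨ ¬x3) ∨ ¬¬(¬x1 ∧ ¬x3))   [De Morgan]
= ¬x4 ∧ ((¬¬x1 ∧ ¬¬x3) ∨ ¬¬(¬x1 ∧ ¬x3))   [De Morgan]
= ¬x4 ∧ ((x1 ∧ ¬¬x3) ∨ ¬¬(¬x1 ∧ ¬x3))   [double negation]
= ¬x4 ∧ ((x1 ∧ x3) ∨ ¬¬(¬x1 ∧ ¬x3))   [double negation]
= ¬x4 ∧ ((x1 ∧ x3) ∨ (¬x1 ∧ ¬x3))   [double negation]
= ¬x4 ∧ (x1 ∨ ¬x1) ∧ (x1 ∨ ¬x3) ∧ (x3 ∨ ¬x1) ∧ (x3 ∨ ¬x3)   [distribute ∨ over ∧]
= ¬x4 ∧ (x1 ∨ ¬x3) ∧ (x3 ∨ ¬x1)   [simplify]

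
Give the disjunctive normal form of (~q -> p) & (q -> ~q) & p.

p & ~q

(~q -> p) & (q -> ~q) & p
≡ (~~q | p) & (q -> ~q) & p   [eliminate ->]
≡ (~~q | p) & (~q | ~q) & p   [eliminate ->]
≡ (q | p) & (~q | ~q) & p   [double negation]
≡ (q & ~q & p) | (q & ~q & p) | (p & ~q & p) | (p & ~q & p)   [distribute & over |]
≡ p & ~q   [simplify]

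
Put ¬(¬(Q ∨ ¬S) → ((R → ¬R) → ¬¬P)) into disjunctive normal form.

¬Q ∧ S ∧ ¬R ∧ ¬P

¬(¬(Q ∨ ¬S) → ((R → ¬R) → ¬¬P))
≡ ¬(¬¬(Q ∨ ¬S) ∨ ((R → ¬R) → ¬¬P))
≡ ¬(¬¬(Q ∨ ¬S) ∨ ¬(R → ¬R) ∨ ¬¬P)
≡ ¬(¬¬(Q ∨ ¬S) ∨ ¬(¬R ∨ ¬R) ∨ ¬¬P)
≡ ¬¬¬(Q ∨ ¬S) ∧ ¬¬(¬R ∨ ¬R) ∧ ¬¬¬P
≡ ¬(Q ∨ ¬S) ∧ ¬¬(¬R ∨ ¬R) ∧ ¬¬¬P
≡ ¬Q ∧ ¬¬S ∧ ¬¬(¬R ∨ ¬R) ∧ ¬¬¬P
≡ ¬Q ∧ S ∧ ¬¬(¬R ∨ ¬R) ∧ ¬¬¬P
≡ ¬Q ∧ S ∧ (¬R ∨ ¬R) ∧ ¬¬¬P
≡ ¬Q ∧ S ∧ (¬R ∨ ¬R) ∧ ¬P
≡ (¬Q ∧ S ∧ ¬R ∧ ¬P) ∨ (¬Q ∧ S ∧ ¬R ∧ ¬P)
≡ ¬Q ∧ S ∧ ¬R ∧ ¬P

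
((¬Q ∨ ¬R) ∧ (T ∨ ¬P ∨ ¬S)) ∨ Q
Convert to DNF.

(¬Q ∧ T) ∨ (¬Q ∧ ¬P) ∨ (¬Q ∧ ¬S) ∨ (¬R ∧ T) ∨ (¬R ∧ ¬P) ∨ (¬R ∧ ¬S) ∨ Q

((¬Q ∨ ¬R) ∧ (T ∨ ¬P ∨ ¬S)) ∨ Q
≡ (¬Q ∧ T) ∨ (¬Q ∧ ¬P) ∨ (¬Q ∧ ¬S) ∨ (¬R ∧ T) ∨ (¬R ∧ ¬P) ∨ (¬R ∧ ¬S) ∨ Q   [distribute ∧ over ∨]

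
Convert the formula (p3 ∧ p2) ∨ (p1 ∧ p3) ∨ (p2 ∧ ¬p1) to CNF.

(p3 ∨ p2) ∧ (p3 ∨ ¬p1) ∧ (p2 ∨ p1)

(p3 ∧ p2) ∨ (p1 ∧ p3) ∨ (p2 ∧ ¬p1)
≡ (p3 ∨ p1 ∨ p2) ∧ (p3 ∨ p1 ∨ ¬p1) ∧ (p3 ∨ p3 ∨ p2) ∧ (p3 ∨ p3 ∨ ¬p1) ∧ (p2 ∨ p1 ∨ p2) ∧ (p2 ∨ p1 ∨ ¬p1) ∧ (p2 ∨ p3 ∨ p2) ∧ (p2 ∨ p3 ∨ ¬p1)   (distribute ∨ over ∧)
≡ (p3 ∨ p2) ∧ (p3 ∨ ¬p1) ∧ (p2 ∨ p1)   (simplify)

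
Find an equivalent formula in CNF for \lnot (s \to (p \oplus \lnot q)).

s \land (\lnot p \lor \lnot q) \land (q \lor p)

\lnot (s \to (p \oplus \lnot q))
≡ \lnot (\lnot s \lor (p \oplus \lnot q))   (eliminate \to)
≡ \lnot (\lnot s \lor ((p \lor \lnot q) \land \lnot (p \land \lnot q)))   (expand \oplus)
≡ \lnot \lnot s \land \lnot ((p \lor \lnot q) \land \lnot (p \land \lnot q))   (De Morgan)
≡ s \land \lnot ((p \lor \lnot q) \land \lnot (p \land \lnot q))   (double negation)
≡ s \land (\lnot (p \lor \lnot q) \lor \lnot \lnot (p \land \lnot q))   (De Morgan)
≡ s \land ((\lnot p \land \lnot \lnot q) \lor \lnot \lnot (p \land \lnot q))   (De Morgan)
≡ s \land ((\lnot p \land q) \lor \lnot \lnot (p \land \lnot q))   (double negation)
≡ s \land ((\lnot p \land q) \lor (p \land \lnot q))   (double negation)
≡ s \land (\lnot p \lor p) \land (\lnot p \lor \lnot q) \land (q \lor p) \land (q \lor \lnot q)   (distribute \lor over \land)
≡ s \land (\lnot p \lor \lnot q) \land (q \lor p)   (simplify)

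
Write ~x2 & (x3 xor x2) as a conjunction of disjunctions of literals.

~x2 & (x3 | x2)

~x2 & (x3 xor x2)
= ~x2 & (x3 | x2) & ~(x3 & x2)   — expand xor
= ~x2 & (x3 | x2) & (~x3 | ~x2)   — De Morgan
= ~x2 & (x3 | x2)   — simplify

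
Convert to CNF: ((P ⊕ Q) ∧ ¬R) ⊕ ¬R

¬R ∧ (¬P ∨ Q ∨ R) ∧ (¬Q ∨ P ∨ R)

((P ⊕ Q) ∧ ¬R) ⊕ ¬R
⇔ (((P ⊕ Q) ∧ ¬R) ∨ ¬R) ∧ ¬((P ⊕ Q) ∧ ¬R ∧ ¬R)   — expand ⊕
⇔ (((P ∨ Q) ∧ ¬(P ∧ Q) ∧ ¬R) ∨ ¬R) ∧ ¬((P ⊕ Q) ∧ ¬R ∧ ¬R)   — expand ⊕
⇔ (((P ∨ Q) ∧ ¬(P ∧ Q) ∧ ¬R) ∨ ¬R) ∧ ¬((P ∨ Q) ∧ ¬(P ∧ Q) ∧ ¬R ∧ ¬R)   — expand ⊕
⇔ (((P ∨ Q) ∧ (¬P ∨ ¬Q) ∧ ¬R) ∨ ¬R) ∧ ¬((P ∨ Q) ∧ ¬(P ∧ Q) ∧ ¬R ∧ ¬R)   — De Morgan
⇔ (((P ∨ Q) ∧ (¬P ∨ ¬Q) ∧ ¬R) ∨ ¬R) ∧ (¬(P ∨ Q) ∨ ¬¬(P ∧ Q) ∨ ¬¬R ∨ ¬¬R)   — De Morgan
⇔ (((P ∨ Q) ∧ (¬P ∨ ¬Q) ∧ ¬R) ∨ ¬R) ∧ ((¬P ∧ ¬Q) ∨ ¬¬(P ∧ Q) ∨ ¬¬R ∨ ¬¬R)   — De Morgan
⇔ (((P ∨ Q) ∧ (¬P ∨ ¬Q) ∧ ¬R) ∨ ¬R) ∧ ((¬P ∧ ¬Q) ∨ (P ∧ Q) ∨ ¬¬R ∨ ¬¬R)   — double negation
⇔ (((P ∨ Q) ∧ (¬P ∨ ¬Q) ∧ ¬R) ∨ ¬R) ∧ ((¬P ∧ ¬Q) ∨ (P ∧ Q) ∨ R ∨ ¬¬R)   — double negation
⇔ (((P ∨ Q) ∧ (¬P ∨ ¬Q) ∧ ¬R) ∨ ¬R) ∧ ((¬P ∧ ¬Q) ∨ (P ∧ Q) ∨ R ∨ R)   — double negation
⇔ (P ∨ Q ∨ ¬R) ∧ (¬P ∨ ¬Q ∨ ¬R) ∧ (¬R ∨ ¬R) ∧ (¬P ∨ P ∨ R ∨ R) ∧ (¬P ∨ Q ∨ R ∨ R) ∧ (¬Q ∨ P ∨ R ∨ R) ∧ (¬Q ∨ Q ∨ R ∨ R)   — distribute ∨ over ∧
⇔ ¬R ∧ (¬P ∨ Q ∨ R) ∧ (¬Q ∨ P ∨ R)   — simplify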